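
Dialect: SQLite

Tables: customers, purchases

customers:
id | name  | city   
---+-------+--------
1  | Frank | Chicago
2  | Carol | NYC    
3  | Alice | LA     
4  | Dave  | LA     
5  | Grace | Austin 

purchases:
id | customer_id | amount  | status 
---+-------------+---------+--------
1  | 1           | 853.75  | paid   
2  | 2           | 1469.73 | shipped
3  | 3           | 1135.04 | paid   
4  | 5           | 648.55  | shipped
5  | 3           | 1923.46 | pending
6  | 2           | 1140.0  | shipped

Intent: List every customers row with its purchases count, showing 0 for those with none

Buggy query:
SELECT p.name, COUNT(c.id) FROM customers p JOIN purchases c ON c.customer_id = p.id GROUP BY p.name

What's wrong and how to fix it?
Bug: An inner join excludes parents with zero children

Fix: Use LEFT JOIN so parents without children still appear (COUNT(c.id) gives 0)

Corrected query:
SELECT p.name, COUNT(c.id) FROM customers p LEFT JOIN purchases c ON c.customer_id = p.id GROUP BY p.name

Result:
name  | COUNT(c.id)
------+------------
Alice | 2          
Carol | 2          
Dave  | 0          
Frank | 1          
Grace | 1          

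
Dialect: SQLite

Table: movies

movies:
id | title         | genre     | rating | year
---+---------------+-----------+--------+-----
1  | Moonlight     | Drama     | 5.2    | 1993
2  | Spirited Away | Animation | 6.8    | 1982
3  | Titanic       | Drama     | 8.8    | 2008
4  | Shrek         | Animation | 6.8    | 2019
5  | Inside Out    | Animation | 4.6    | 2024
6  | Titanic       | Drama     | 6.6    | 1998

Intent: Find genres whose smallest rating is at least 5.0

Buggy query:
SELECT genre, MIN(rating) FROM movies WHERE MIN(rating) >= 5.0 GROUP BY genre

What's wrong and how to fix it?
Bug: Aggregates like MIN are computed per group after WHERE runs

Fix: Replace WHERE with HAVING after the GROUP BY

Corrected query:
SELECT genre, MIN(rating) FROM movies GROUP BY genre HAVING MIN(rating) >= 5.0

Result:
genre | MIN(rating)
------+------------
Drama | 5.2        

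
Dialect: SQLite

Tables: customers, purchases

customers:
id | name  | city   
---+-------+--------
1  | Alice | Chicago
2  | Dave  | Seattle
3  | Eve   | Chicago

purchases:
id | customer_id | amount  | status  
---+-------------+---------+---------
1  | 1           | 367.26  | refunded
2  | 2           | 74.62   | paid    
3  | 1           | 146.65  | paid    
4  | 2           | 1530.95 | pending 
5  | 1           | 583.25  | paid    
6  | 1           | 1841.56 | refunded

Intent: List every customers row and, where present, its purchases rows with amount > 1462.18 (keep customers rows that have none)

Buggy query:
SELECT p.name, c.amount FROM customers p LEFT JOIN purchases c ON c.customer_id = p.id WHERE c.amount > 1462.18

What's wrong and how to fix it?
Bug: A WHERE condition on the right-hand table after LEFT JOIN drops unmatched parents

Fix: Move the right-table condition into the ON clause so unmatched parents are kept

Corrected query:
SELECT p.name, c.amount FROM customers p LEFT JOIN purchases c ON c.customer_id = p.id AND c.amount > 1462.18

Result:
name  | amount 
------+--------
Alice | 1841.56
Dave  | 1530.95
Eve   | NULL   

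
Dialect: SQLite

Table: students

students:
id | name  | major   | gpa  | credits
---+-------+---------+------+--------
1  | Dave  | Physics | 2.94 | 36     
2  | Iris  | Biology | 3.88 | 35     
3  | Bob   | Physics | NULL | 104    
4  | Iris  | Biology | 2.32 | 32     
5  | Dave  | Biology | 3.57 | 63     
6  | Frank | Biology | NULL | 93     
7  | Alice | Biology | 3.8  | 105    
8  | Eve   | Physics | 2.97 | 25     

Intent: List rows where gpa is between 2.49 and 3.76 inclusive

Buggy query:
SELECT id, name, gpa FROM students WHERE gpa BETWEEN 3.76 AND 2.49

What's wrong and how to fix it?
Bug: BETWEEN expects the lower bound first; with 3.76 AND 2.49 the range is empty

Fix: Write BETWEEN 2.49 AND 3.76

Corrected query:
SELECT id, name, gpa FROM students WHERE gpa BETWEEN 2.49 AND 3.76

Result:
id | name | gpa 
---+------+-----
1  | Dave | 2.94
5  | Dave | 3.57
8  | Eve  | 2.97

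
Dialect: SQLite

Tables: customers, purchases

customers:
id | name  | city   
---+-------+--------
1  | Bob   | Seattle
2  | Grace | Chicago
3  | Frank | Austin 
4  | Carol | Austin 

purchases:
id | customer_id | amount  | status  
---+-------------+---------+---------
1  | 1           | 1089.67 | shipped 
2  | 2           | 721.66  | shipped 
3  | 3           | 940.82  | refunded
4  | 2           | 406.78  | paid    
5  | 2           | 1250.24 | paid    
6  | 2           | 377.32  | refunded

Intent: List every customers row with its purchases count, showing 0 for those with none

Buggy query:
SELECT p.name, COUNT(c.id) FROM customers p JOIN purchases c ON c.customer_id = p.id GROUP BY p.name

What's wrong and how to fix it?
Bug: An inner join excludes parents with zero children

Fix: Switch to LEFT JOIN to retain unmatched parent rows

Corrected query:
SELECT p.name, COUNT(c.id) FROM customers p LEFT JOIN purchases c ON c.customer_id = p.id GROUP BY p.name

Result:
name  | COUNT(c.id)
------+------------
Bob   | 1          
Carol | 0          
Frank | 1          
Grace | 4          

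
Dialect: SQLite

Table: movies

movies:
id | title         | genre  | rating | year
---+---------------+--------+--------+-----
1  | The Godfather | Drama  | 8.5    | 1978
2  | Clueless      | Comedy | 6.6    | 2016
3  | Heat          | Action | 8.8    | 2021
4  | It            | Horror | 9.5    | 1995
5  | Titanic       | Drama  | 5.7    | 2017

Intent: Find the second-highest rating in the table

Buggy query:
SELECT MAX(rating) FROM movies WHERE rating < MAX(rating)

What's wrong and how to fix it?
Bug: The inner MAX is an aggregate inside WHERE, which is not allowed

Fix: Put the inner MAX in a scalar subquery

Corrected query:
SELECT MAX(rating) FROM movies WHERE rating < (SELECT MAX(rating) FROM movies)

Result:
MAX(rating)
-----------
8.8        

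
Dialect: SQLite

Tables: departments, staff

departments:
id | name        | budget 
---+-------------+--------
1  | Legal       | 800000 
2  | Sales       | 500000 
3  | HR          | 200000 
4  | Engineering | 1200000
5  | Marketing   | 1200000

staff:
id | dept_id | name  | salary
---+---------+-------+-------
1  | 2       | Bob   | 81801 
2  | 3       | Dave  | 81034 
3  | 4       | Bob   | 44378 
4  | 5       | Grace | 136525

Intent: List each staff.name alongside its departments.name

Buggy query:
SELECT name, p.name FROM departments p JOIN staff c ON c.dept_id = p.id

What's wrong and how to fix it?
Bug: 'name' exists in both joined tables, so the database can't tell which one is meant

Fix: Prefix ambiguous columns with the table alias

Corrected query:
SELECT c.name, p.name FROM departments p JOIN staff c ON c.dept_id = p.id

Result:
name  | name       
------+------------
Bob   | Sales      
Dave  | HR         
Bob   | Engineering
Grace | Marketing  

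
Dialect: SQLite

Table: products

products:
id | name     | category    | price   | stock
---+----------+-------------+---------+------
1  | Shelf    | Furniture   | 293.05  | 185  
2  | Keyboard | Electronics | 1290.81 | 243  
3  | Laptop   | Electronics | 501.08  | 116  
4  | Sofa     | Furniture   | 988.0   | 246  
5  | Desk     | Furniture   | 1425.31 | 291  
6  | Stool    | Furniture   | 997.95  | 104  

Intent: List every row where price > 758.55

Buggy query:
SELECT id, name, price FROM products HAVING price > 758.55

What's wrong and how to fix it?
Bug: HAVING filters the output of aggregation, but this query has no GROUP BY and no aggregate functions, so SQLite rejects it (HAVING clause on a non-aggregate query); the condition here is per row

Fix: Use WHERE for row-level filtering

Corrected query:
SELECT id, name, price FROM products WHERE price > 758.55

Result:
id | name     | price  
---+----------+--------
2  | Keyboard | 1290.81
4  | Sofa     | 988    
5  | Desk     | 1425.31
6  | Stool    | 997.95 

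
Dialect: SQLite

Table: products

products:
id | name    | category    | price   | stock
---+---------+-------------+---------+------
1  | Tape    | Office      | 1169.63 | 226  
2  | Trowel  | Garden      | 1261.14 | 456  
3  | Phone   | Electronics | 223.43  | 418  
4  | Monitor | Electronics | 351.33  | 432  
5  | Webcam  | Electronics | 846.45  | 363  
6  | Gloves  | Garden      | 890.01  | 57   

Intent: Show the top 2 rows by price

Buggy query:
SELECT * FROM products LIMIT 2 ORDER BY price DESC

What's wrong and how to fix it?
Bug: LIMIT must come after ORDER BY

Fix: Swap the clauses: ORDER BY first, then LIMIT

Corrected query:
SELECT * FROM products ORDER BY price DESC LIMIT 2

Result:
id | name   | category | price   | stock
---+--------+----------+---------+------
2  | Trowel | Garden   | 1261.14 | 456  
1  | Tape   | Office   | 1169.63 | 226  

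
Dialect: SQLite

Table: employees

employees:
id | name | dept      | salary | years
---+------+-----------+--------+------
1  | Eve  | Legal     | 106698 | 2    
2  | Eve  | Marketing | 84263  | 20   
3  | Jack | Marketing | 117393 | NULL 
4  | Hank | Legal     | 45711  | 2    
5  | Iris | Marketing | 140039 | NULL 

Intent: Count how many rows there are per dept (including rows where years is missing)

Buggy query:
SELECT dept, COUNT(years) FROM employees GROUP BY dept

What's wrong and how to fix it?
Bug: COUNT(column) counts non-NULL values only; rows with NULL years aren't counted

Fix: Replace COUNT(years) with COUNT(*)

Corrected query:
SELECT dept, COUNT(*) FROM employees GROUP BY dept

Result:
dept      | COUNT(*)
----------+---------
Legal     | 2       
Marketing | 3       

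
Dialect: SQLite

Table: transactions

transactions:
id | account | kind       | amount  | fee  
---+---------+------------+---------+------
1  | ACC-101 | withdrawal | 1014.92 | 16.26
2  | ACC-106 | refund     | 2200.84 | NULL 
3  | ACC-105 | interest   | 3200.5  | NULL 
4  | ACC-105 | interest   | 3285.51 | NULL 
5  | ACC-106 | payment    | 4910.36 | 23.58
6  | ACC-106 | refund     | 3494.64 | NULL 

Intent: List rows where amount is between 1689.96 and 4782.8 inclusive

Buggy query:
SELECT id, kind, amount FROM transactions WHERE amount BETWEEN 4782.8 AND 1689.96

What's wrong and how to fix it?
Bug: The bounds are reversed; BETWEEN a AND b requires a <= b to match anything

Fix: Write BETWEEN 1689.96 AND 4782.8

Corrected query:
SELECT id, kind, amount FROM transactions WHERE amount BETWEEN 1689.96 AND 4782.8

Result:
id | kind     | amount 
---+----------+--------
2  | refund   | 2200.84
3  | interest | 3200.5 
4  | interest | 3285.51
6  | refund   | 3494.64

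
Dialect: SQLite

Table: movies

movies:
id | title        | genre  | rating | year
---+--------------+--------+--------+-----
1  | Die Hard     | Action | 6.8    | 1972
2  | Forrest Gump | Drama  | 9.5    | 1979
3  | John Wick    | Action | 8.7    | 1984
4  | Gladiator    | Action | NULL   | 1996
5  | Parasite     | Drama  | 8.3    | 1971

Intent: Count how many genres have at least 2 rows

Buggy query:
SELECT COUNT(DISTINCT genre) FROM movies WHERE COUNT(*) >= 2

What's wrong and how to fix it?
Bug: WHERE filters individual rows, not groups, so a group-level COUNT is invalid there

Fix: Use a subquery that GROUPs and filters with HAVING, then count its rows

Corrected query:
SELECT COUNT(*) FROM (SELECT genre FROM movies GROUP BY genre HAVING COUNT(*) >= 2)

Result:
COUNT(*)
--------
2       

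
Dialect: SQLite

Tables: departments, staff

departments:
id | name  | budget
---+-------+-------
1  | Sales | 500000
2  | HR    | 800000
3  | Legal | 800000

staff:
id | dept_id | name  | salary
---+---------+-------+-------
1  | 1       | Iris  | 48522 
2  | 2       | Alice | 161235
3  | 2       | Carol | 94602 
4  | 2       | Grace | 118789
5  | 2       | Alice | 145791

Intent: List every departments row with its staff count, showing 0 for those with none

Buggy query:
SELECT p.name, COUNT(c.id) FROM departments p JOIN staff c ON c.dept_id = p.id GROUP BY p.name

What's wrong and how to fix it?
Bug: INNER JOIN drops departments rows that have no matching staff rows

Fix: Switch to LEFT JOIN to retain unmatched parent rows

Corrected query:
SELECT p.name, COUNT(c.id) FROM departments p LEFT JOIN staff c ON c.dept_id = p.id GROUP BY p.name

Result:
name  | COUNT(c.id)
------+------------
HR    | 4          
Legal | 0          
Sales | 1          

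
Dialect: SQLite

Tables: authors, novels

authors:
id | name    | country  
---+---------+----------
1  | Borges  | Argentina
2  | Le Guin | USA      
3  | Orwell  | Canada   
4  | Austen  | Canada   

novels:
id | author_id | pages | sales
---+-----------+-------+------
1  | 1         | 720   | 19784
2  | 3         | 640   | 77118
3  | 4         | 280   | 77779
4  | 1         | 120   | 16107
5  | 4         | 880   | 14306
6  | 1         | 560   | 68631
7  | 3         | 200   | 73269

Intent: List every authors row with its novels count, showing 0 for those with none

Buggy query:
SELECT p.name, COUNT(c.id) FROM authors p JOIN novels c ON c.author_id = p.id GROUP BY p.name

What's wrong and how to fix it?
Bug: An inner join excludes parents with zero children

Fix: Use LEFT JOIN so parents without children still appear (COUNT(c.id) gives 0)

Corrected query:
SELECT p.name, COUNT(c.id) FROM authors p LEFT JOIN novels c ON c.author_id = p.id GROUP BY p.name

Result:
name    | COUNT(c.id)
--------+------------
Austen  | 2          
Borges  | 3          
Le Guin | 0          
Orwell  | 2          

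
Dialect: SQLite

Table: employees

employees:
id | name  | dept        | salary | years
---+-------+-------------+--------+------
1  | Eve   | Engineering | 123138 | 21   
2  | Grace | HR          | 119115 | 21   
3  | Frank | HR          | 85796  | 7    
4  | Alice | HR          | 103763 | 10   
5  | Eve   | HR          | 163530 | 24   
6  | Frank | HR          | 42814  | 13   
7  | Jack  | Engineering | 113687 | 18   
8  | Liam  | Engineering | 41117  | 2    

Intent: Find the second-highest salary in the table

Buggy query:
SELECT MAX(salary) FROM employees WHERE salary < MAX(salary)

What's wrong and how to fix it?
Bug: MAX(salary) on the right of the comparison is an aggregate-in-WHERE error

Fix: Put the inner MAX in a scalar subquery

Corrected query:
SELECT MAX(salary) FROM employees WHERE salary < (SELECT MAX(salary) FROM employees)

Result:
MAX(salary)
-----------
123138     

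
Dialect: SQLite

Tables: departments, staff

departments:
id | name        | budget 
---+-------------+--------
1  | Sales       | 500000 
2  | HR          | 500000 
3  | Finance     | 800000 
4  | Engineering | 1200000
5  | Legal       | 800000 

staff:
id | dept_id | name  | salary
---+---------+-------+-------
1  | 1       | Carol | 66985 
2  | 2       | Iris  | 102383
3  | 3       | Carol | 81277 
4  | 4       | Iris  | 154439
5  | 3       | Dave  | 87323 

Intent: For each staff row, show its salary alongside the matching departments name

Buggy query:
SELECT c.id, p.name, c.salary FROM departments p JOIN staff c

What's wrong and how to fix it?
Bug: JOIN with no ON clause produces a cartesian product; every staff row pairs with every departments row

Fix: Specify the join condition linking the foreign key to the parent id

Corrected query:
SELECT c.id, p.name, c.salary FROM departments p JOIN staff c ON c.dept_id = p.id

Result:
id | name        | salary
---+-------------+-------
1  | Sales       | 66985 
2  | HR          | 102383
3  | Finance     | 81277 
4  | Engineering | 154439
5  | Finance     | 87323 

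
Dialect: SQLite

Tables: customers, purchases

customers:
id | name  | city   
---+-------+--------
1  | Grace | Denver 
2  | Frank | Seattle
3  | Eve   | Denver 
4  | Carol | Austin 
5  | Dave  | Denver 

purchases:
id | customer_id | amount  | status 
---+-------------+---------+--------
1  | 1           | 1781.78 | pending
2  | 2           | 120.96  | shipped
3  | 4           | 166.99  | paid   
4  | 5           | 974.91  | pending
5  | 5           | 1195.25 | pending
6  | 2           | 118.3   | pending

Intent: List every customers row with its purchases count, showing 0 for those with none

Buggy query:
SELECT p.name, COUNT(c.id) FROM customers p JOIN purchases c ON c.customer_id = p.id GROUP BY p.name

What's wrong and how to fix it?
Bug: An inner join excludes parents with zero children

Fix: Use LEFT JOIN so parents without children still appear (COUNT(c.id) gives 0)

Corrected query:
SELECT p.name, COUNT(c.id) FROM customers p LEFT JOIN purchases c ON c.customer_id = p.id GROUP BY p.name

Result:
name  | COUNT(c.id)
------+------------
Carol | 1          
Dave  | 2          
Eve   | 0          
Frank | 2          
Grace | 1          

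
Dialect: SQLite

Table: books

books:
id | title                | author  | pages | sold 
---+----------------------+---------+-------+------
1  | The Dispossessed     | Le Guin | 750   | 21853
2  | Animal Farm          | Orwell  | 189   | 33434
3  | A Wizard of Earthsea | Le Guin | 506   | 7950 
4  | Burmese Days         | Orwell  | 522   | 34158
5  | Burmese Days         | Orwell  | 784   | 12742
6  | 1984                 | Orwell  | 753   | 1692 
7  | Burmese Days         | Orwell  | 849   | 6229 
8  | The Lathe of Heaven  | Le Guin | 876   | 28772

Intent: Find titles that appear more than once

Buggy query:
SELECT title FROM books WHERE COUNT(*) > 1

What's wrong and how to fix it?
Bug: WHERE can't reference COUNT(*); aggregates are computed after WHERE

Fix: GROUP BY title, then filter groups with HAVING COUNT(*) > 1

Corrected query:
SELECT title FROM books GROUP BY title HAVING COUNT(*) > 1

Result:
title       
------------
Burmese Days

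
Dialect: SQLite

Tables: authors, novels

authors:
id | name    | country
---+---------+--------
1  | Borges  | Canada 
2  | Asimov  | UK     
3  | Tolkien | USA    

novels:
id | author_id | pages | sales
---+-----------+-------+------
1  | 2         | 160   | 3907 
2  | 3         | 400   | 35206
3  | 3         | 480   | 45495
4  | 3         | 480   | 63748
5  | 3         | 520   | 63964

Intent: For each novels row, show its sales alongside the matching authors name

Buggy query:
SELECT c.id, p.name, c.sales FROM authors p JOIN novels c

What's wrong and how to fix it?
Bug: Missing join condition: each novels row is matched to all authors rows instead of just its own

Fix: Add ON c.author_id = p.id to the JOIN

Corrected query:
SELECT c.id, p.name, c.sales FROM authors p JOIN novels c ON c.author_id = p.id

Result:
id | name    | sales
---+---------+------
1  | Asimov  | 3907 
2  | Tolkien | 35206
3  | Tolkien | 45495
4  | Tolkien | 63748
5  | Tolkien | 63964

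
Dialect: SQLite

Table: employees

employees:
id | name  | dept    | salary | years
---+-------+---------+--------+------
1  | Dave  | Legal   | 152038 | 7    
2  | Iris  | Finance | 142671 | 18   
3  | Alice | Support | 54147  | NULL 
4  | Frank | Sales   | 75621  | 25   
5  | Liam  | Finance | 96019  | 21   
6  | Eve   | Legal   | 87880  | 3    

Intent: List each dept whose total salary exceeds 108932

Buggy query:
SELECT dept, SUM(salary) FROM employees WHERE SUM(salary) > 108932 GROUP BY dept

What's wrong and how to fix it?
Bug: WHERE runs before GROUP BY, so aggregates aren't available there

Fix: Move the aggregate condition to a HAVING clause

Corrected query:
SELECT dept, SUM(salary) FROM employees GROUP BY dept HAVING SUM(salary) > 108932

Result:
dept    | SUM(salary)
--------+------------
Finance | 238690     
Legal   | 239918     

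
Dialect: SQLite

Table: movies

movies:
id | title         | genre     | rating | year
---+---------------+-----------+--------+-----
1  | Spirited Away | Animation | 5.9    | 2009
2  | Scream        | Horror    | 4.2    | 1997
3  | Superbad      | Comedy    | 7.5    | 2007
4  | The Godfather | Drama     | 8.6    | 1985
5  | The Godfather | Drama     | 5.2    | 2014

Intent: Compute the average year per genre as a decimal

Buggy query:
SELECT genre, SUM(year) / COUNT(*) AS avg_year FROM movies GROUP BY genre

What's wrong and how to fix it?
Bug: SUM(year) and COUNT(*) are both integers; the division truncates the fractional part

Fix: Cast one side to REAL so the division keeps the fractional part

Corrected query:
SELECT genre, SUM(year) * 1.0 / COUNT(*) AS avg_year FROM movies GROUP BY genre

Result:
genre     | avg_year
----------+---------
Animation | 2009    
Comedy    | 2007    
Drama     | 1999.5  
Horror    | 1997    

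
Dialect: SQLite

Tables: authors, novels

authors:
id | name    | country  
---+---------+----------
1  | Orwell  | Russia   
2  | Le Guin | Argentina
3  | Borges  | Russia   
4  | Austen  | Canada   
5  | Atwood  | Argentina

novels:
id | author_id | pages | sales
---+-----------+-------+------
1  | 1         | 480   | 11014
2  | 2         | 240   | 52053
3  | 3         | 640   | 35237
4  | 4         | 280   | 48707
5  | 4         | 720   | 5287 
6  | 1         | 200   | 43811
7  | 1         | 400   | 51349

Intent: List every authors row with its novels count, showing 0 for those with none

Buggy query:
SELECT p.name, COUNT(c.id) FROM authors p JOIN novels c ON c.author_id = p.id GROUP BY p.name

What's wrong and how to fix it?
Bug: INNER JOIN drops authors rows that have no matching novels rows

Fix: Switch to LEFT JOIN to retain unmatched parent rows

Corrected query:
SELECT p.name, COUNT(c.id) FROM authors p LEFT JOIN novels c ON c.author_id = p.id GROUP BY p.name

Result:
name    | COUNT(c.id)
--------+------------
Atwood  | 0          
Austen  | 2          
Borges  | 1          
Le Guin | 1          
Orwell  | 3          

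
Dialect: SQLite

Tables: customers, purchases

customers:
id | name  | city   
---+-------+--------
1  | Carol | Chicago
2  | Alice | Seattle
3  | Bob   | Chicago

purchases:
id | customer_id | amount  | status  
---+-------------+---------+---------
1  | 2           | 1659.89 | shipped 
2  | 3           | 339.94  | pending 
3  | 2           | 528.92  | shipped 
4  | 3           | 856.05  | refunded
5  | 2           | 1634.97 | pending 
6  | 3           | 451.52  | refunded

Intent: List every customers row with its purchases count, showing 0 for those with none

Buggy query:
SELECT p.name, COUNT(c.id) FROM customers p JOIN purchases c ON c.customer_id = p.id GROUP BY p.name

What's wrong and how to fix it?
Bug: An inner join excludes parents with zero children

Fix: Use LEFT JOIN so parents without children still appear (COUNT(c.id) gives 0)

Corrected query:
SELECT p.name, COUNT(c.id) FROM customers p LEFT JOIN purchases c ON c.customer_id = p.id GROUP BY p.name

Result:
name  | COUNT(c.id)
------+------------
Alice | 3          
Bob   | 3          
Carol | 0          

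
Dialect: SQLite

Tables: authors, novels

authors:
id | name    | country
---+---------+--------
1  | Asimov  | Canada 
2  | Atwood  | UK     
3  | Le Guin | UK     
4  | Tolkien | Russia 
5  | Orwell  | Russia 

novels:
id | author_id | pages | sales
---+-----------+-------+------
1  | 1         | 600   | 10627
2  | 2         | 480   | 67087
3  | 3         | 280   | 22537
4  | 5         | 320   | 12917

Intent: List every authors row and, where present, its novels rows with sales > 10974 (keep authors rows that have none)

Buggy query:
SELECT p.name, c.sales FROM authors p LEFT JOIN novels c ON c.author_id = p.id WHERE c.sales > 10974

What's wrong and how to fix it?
Bug: Filtering c.sales in WHERE discards the NULL rows produced by LEFT JOIN, turning it into an inner join

Fix: Put 'c.sales > 10974' in the JOIN's ON clause instead of WHERE

Corrected query:
SELECT p.name, c.sales FROM authors p LEFT JOIN novels c ON c.author_id = p.id AND c.sales > 10974

Result:
name    | sales
--------+------
Asimov  | NULL 
Atwood  | 67087
Le Guin | 22537
Tolkien | NULL 
Orwell  | 12917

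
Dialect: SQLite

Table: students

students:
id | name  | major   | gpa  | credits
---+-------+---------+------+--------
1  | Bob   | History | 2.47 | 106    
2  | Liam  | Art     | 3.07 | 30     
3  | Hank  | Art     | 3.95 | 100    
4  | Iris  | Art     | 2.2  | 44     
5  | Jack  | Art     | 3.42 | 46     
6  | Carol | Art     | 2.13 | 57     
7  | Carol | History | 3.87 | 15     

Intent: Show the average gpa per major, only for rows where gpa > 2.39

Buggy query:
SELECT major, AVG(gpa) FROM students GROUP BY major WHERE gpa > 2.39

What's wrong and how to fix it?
Bug: WHERE cannot follow GROUP BY

Fix: Move the WHERE clause before GROUP BY

Corrected query:
SELECT major, AVG(gpa) FROM students WHERE gpa > 2.39 GROUP BY major

Result:
major   | AVG(gpa)
--------+---------
Art     | 3.48    
History | 3.17    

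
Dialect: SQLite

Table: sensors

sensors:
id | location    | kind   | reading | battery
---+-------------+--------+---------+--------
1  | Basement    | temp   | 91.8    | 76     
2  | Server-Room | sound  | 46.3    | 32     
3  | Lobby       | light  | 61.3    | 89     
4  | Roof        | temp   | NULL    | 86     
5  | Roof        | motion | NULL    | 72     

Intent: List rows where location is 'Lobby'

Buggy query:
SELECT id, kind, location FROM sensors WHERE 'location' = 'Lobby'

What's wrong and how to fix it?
Bug: Single quotes denote string literals in SQL; the column name is being compared as a constant string

Fix: Reference the column as location without single quotes

Corrected query:
SELECT id, kind, location FROM sensors WHERE location = 'Lobby'

Result:
id | kind  | location
---+-------+---------
3  | light | Lobby   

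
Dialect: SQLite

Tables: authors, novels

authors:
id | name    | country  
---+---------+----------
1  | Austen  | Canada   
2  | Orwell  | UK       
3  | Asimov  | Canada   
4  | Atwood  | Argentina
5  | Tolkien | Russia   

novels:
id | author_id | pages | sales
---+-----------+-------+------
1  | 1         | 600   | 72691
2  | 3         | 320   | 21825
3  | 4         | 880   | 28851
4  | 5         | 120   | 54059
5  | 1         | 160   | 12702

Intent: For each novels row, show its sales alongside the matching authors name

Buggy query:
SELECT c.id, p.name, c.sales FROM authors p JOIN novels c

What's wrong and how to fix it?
Bug: Missing join condition: each novels row is matched to all authors rows instead of just its own

Fix: Specify the join condition linking the foreign key to the parent id

Corrected query:
SELECT c.id, p.name, c.sales FROM authors p JOIN novels c ON c.author_id = p.id

Result:
id | name    | sales
---+---------+------
1  | Austen  | 72691
2  | Asimov  | 21825
3  | Atwood  | 28851
4  | Tolkien | 54059
5  | Austen  | 12702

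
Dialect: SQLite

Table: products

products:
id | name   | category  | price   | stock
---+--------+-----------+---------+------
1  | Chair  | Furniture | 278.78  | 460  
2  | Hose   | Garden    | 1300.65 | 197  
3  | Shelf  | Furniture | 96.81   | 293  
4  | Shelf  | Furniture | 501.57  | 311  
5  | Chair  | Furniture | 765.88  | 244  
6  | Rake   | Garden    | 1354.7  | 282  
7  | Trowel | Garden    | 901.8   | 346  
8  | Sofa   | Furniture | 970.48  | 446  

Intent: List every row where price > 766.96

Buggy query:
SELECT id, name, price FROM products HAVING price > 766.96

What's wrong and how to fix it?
Bug: HAVING filters the output of aggregation, but this query has no GROUP BY and no aggregate functions, so SQLite rejects it (HAVING clause on a non-aggregate query); the condition here is per row

Fix: Replace HAVING with WHERE since the condition applies to individual rows

Corrected query:
SELECT id, name, price FROM products WHERE price > 766.96

Result:
id | name   | price  
---+--------+--------
2  | Hose   | 1300.65
6  | Rake   | 1354.7 
7  | Trowel | 901.8  
8  | Sofa   | 970.48 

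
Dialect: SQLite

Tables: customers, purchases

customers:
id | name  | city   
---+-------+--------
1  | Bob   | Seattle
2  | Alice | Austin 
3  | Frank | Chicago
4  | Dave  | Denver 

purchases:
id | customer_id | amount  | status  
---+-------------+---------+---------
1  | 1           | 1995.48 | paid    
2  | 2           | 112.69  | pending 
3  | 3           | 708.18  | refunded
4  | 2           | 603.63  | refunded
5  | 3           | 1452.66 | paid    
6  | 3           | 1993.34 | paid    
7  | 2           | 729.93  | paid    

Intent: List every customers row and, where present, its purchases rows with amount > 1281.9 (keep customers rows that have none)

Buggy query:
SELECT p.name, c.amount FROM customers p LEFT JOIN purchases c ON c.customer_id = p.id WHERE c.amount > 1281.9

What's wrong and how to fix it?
Bug: A WHERE condition on the right-hand table after LEFT JOIN drops unmatched parents

Fix: Put 'c.amount > 1281.9' in the JOIN's ON clause instead of WHERE

Corrected query:
SELECT p.name, c.amount FROM customers p LEFT JOIN purchases c ON c.customer_id = p.id AND c.amount > 1281.9

Result:
name  | amount 
------+--------
Bob   | 1995.48
Alice | NULL   
Frank | 1452.66
Frank | 1993.34
Dave  | NULL   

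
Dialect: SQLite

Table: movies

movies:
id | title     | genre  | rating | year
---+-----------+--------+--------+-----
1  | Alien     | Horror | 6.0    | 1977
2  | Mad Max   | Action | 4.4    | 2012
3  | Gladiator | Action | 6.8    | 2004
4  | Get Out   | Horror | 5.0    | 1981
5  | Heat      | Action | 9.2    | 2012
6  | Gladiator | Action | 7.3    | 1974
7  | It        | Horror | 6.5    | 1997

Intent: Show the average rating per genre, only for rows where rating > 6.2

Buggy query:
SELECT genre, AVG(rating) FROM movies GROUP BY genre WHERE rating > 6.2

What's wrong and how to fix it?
Bug: Row-level WHERE must come before GROUP BY in the clause order

Fix: Move the WHERE clause before GROUP BY

Corrected query:
SELECT genre, AVG(rating) FROM movies WHERE rating > 6.2 GROUP BY genre

Result:
genre  | AVG(rating)
-------+------------
Action | 7.766667   
Horror | 6.5        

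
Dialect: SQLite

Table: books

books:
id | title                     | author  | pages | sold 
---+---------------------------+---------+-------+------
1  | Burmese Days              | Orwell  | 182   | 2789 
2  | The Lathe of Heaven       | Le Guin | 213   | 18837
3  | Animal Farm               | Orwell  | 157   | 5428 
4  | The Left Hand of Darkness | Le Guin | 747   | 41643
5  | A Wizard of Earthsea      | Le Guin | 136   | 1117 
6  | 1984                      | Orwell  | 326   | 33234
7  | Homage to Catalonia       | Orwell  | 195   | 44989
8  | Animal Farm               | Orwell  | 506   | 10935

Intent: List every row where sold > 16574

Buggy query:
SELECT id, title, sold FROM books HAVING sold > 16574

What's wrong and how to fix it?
Bug: HAVING filters the output of aggregation, but this query has no GROUP BY and no aggregate functions, so SQLite rejects it (HAVING clause on a non-aggregate query); the condition here is per row

Fix: Use WHERE for row-level filtering

Corrected query:
SELECT id, title, sold FROM books WHERE sold > 16574

Result:
id | title                     | sold 
---+---------------------------+------
2  | The Lathe of Heaven       | 18837
4  | The Left Hand of Darkness | 41643
6  | 1984                      | 33234
7  | Homage to Catalonia       | 44989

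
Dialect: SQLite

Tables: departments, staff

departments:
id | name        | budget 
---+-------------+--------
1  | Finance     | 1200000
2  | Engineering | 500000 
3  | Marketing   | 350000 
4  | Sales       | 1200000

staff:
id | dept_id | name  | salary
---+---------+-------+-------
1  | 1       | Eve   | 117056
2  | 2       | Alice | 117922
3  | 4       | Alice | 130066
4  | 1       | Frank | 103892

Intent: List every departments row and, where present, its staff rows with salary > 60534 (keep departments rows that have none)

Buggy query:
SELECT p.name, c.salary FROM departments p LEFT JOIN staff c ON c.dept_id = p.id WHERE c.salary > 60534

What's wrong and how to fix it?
Bug: A WHERE condition on the right-hand table after LEFT JOIN drops unmatched parents

Fix: Move the right-table condition into the ON clause so unmatched parents are kept

Corrected query:
SELECT p.name, c.salary FROM departments p LEFT JOIN staff c ON c.dept_id = p.id AND c.salary > 60534

Result:
name        | salary
------------+-------
Finance     | 103892
Finance     | 117056
Engineering | 117922
Marketing   | NULL  
Sales       | 130066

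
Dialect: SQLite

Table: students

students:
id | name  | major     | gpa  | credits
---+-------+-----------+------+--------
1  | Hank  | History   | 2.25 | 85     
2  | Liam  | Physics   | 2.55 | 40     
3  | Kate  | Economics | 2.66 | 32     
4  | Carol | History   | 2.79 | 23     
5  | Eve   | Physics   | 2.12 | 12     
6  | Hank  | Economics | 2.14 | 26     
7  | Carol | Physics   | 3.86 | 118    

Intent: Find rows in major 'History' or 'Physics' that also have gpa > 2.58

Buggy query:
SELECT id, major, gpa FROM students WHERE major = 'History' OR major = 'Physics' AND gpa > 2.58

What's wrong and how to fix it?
Bug: Without parentheses, AND is evaluated before OR, so the gpa filter only applies to the 'Physics' branch

Fix: Add parentheses around the OR so the AND applies to both alternatives

Corrected query:
SELECT id, major, gpa FROM students WHERE (major = 'History' OR major = 'Physics') AND gpa > 2.58

Result:
id | major   | gpa 
---+---------+-----
4  | History | 2.79
7  | Physics | 3.86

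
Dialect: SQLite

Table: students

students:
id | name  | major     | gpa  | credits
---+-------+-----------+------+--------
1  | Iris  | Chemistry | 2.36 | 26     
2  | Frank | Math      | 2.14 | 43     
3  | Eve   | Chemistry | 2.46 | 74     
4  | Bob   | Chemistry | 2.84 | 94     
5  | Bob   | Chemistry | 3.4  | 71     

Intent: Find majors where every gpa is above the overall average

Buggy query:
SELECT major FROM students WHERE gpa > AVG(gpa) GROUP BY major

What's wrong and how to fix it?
Bug: AVG() is an aggregate; it can't sit directly in WHERE

Fix: Use a subquery for AVG and a HAVING MIN(...) filter so the condition holds for every row in the group

Corrected query:
SELECT major FROM students GROUP BY major HAVING MIN(gpa) > (SELECT AVG(gpa) FROM students)

Result:
(no rows)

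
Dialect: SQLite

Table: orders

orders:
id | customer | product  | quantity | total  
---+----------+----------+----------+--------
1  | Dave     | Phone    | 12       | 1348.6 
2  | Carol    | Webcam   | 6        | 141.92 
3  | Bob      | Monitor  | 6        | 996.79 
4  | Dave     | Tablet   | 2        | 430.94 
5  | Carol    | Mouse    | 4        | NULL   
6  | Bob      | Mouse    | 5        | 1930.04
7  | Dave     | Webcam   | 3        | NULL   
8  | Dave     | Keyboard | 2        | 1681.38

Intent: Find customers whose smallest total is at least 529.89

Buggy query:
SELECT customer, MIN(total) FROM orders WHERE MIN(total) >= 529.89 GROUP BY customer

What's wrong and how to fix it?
Bug: Aggregates like MIN are computed per group after WHERE runs

Fix: Use HAVING for the per-group MIN condition

Corrected query:
SELECT customer, MIN(total) FROM orders GROUP BY customer HAVING MIN(total) >= 529.89

Result:
customer | MIN(total)
---------+-----------
Bob      | 996.79    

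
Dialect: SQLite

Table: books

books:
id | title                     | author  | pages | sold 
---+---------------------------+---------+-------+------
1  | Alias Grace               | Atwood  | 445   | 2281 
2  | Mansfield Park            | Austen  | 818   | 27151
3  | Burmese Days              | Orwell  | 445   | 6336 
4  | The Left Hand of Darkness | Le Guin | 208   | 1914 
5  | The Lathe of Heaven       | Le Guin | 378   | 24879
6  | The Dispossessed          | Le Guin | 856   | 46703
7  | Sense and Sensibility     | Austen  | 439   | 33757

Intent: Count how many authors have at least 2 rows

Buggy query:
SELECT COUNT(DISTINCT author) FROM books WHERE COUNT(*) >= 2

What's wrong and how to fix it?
Bug: COUNT(*) cannot appear in WHERE; the per-group count doesn't exist yet

Fix: Use a subquery that GROUPs and filters with HAVING, then count its rows

Corrected query:
SELECT COUNT(*) FROM (SELECT author FROM books GROUP BY author HAVING COUNT(*) >= 2)

Result:
COUNT(*)
--------
2       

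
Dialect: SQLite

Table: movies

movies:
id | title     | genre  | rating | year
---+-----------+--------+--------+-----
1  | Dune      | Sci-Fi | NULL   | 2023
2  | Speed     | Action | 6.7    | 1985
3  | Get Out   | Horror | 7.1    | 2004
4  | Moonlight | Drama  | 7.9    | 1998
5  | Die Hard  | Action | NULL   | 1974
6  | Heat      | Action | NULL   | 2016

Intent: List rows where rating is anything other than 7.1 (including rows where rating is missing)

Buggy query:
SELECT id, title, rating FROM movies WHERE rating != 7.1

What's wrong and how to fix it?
Bug: Inequality against NULL is unknown, not true; rows with NULL are dropped

Fix: Handle NULL separately with IS NULL alongside the inequality

Corrected query:
SELECT id, title, rating FROM movies WHERE rating != 7.1 OR rating IS NULL

Result:
id | title     | rating
---+-----------+-------
1  | Dune      | NULL  
2  | Speed     | 6.7   
4  | Moonlight | 7.9   
5  | Die Hard  | NULL  
6  | Heat      | NULL  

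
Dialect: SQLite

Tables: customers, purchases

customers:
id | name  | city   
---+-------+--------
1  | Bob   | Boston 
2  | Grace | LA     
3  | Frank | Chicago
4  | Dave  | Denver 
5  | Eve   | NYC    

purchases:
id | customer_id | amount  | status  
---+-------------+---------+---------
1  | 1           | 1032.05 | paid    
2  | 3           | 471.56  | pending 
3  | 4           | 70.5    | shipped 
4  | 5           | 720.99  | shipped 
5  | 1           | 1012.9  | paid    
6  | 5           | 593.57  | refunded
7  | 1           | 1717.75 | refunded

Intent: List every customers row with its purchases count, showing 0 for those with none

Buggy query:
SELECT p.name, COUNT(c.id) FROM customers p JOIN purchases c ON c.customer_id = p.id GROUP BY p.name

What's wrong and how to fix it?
Bug: INNER JOIN drops customers rows that have no matching purchases rows

Fix: Switch to LEFT JOIN to retain unmatched parent rows

Corrected query:
SELECT p.name, COUNT(c.id) FROM customers p LEFT JOIN purchases c ON c.customer_id = p.id GROUP BY p.name

Result:
name  | COUNT(c.id)
------+------------
Bob   | 3          
Dave  | 1          
Eve   | 2          
Frank | 1          
Grace | 0          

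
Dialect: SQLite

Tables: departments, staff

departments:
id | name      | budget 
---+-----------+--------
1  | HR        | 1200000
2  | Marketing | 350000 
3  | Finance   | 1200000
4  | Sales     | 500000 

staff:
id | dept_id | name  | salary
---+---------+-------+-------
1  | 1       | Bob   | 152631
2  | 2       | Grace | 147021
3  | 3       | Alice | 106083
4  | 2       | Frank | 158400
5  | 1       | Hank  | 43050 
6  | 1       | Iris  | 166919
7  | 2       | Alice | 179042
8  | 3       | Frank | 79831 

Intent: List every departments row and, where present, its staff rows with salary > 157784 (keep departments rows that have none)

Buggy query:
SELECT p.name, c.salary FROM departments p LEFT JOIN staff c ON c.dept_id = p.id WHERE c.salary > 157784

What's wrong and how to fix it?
Bug: A WHERE condition on the right-hand table after LEFT JOIN drops unmatched parents

Fix: Put 'c.salary > 157784' in the JOIN's ON clause instead of WHERE

Corrected query:
SELECT p.name, c.salary FROM departments p LEFT JOIN staff c ON c.dept_id = p.id AND c.salary > 157784

Result:
name      | salary
----------+-------
HR        | 166919
Marketing | 158400
Marketing | 179042
Finance   | NULL  
Sales     | NULL  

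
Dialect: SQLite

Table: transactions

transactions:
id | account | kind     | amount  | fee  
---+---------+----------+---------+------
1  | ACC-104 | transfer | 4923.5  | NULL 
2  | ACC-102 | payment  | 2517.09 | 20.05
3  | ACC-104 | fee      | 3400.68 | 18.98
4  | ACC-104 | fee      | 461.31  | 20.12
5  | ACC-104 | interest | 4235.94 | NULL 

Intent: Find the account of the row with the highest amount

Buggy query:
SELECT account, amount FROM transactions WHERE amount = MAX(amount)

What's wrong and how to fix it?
Bug: MAX(amount) is an aggregate and cannot be used directly in WHERE

Fix: Use a subquery: WHERE amount = (SELECT MAX(amount) FROM transactions)

Corrected query:
SELECT account, amount FROM transactions WHERE amount = (SELECT MAX(amount) FROM transactions)

Result:
account | amount
--------+-------
ACC-104 | 4923.5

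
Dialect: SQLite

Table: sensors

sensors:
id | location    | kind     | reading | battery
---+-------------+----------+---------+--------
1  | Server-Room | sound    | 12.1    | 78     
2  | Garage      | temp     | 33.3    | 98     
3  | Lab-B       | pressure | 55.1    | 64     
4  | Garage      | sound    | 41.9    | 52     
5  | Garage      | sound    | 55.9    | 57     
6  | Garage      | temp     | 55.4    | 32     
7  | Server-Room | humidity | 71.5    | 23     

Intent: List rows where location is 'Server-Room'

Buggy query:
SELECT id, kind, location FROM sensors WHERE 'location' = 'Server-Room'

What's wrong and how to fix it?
Bug: Single quotes denote string literals in SQL; the column name is being compared as a constant string

Fix: Remove the quotes around the column name (or use double quotes for an identifier)

Corrected query:
SELECT id, kind, location FROM sensors WHERE location = 'Server-Room'

Result:
id | kind     | location   
---+----------+------------
1  | sound    | Server-Room
7  | humidity | Server-Room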